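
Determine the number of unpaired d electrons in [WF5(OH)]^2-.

2 unpaired electrons

Each fluoride is −1; each hydroxide is −1; balancing the −2 overall charge requires W(IV).
W sits in group 6, so the d-electron count is 6 − 4 = 2.
In an octahedral field the d² configuration is t₂g²e_g⁰ (only one arrangement possible), giving 2 unpaired electrons.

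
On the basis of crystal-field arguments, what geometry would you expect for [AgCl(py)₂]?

Each chloride is −1; pyridine is neutral; balancing the 0 overall charge requires Ag(I).
Silver is a group-11 element; Ag(I) is therefore d¹⁰.
With 3 monodentate ligands the coordination number is 3.
Three ligands around a d¹⁰ centre minimise repulsion in a trigonal-planar arrangement.

trigonal planar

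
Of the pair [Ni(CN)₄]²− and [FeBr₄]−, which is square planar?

For [Ni(CN)₄]²−: Ligand charges: each cyanide is −1. With an overall charge of −2 the nickel centre must be in the +2 oxidation state. Group 10 minus oxidation state 2 gives a d⁸ configuration. Cyanide is a strong-field ligand (high in the spectrochemical series). A 3d d⁸ ion with strong-field ligands gains enough CFSE to favour square planar over tetrahedral. → square planar.
For [FeBr₄]−: Summing ligand charges against the −1 overall charge gives an oxidation state of +3 for iron. Iron is a group-8 element; Fe(III) is therefore d⁵. A high-spin d⁵ ion has zero CFSE in either geometry, so four ligands adopt the sterically favoured tetrahedral geometry. → tetrahedral.

[Ni(CN)₄]²−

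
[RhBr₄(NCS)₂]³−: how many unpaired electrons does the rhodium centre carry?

Summing ligand charges against the −3 overall charge gives an oxidation state of +3 for rhodium.
Rhodium is a group-9 element; Rh(III) is therefore d⁶.
The spin state decides the count: a 4d ion has a large Δₒ and is invariably low-spin.
An octahedral low-spin d⁶ ion is t₂g⁶e_g⁰, giving 0 unpaired electrons.

0 unpaired electrons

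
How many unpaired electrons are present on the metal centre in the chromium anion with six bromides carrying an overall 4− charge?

Ligand charges: each bromide is −1. With an overall charge of −4 the chromium centre must be in the +2 oxidation state.
Chromium is a group-6 element; Cr(II) is therefore d⁴.
The spin state decides the count: Bromide is a weak-field ligand for a first-row metal, so the complex is high-spin.
An octahedral high-spin d⁴ ion is t₂g³e_g¹, giving 4 unpaired electrons.

4 unpaired electrons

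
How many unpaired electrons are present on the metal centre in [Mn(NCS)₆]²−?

Each isothiocyanate is −1; balancing the −2 overall charge requires Mn(IV).
Manganese is a group-7 element; Mn(IV) is therefore d³.
In an octahedral field the d³ configuration is t₂g³e_g⁰ (only one arrangement possible), giving 3 unpaired electrons.

3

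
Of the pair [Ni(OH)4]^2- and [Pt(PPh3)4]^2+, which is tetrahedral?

For [Ni(OH)4]^2-: Ligand charges: each hydroxide is −1. With an overall charge of −2 the nickel centre must be in the +2 oxidation state. Ni sits in group 10, so the d-electron count is 10 − 2 = 8. Hydroxide is a weak-field ligand. With weak-field ligands the CFSE gain from square planar is small, so a 3d d⁸ ion takes the sterically preferred tetrahedral geometry. → tetrahedral.
For [Pt(PPh3)4]^2+: Ligand charges: triphenylphosphine is neutral. With an overall charge of +2 the platinum centre must be in the +2 oxidation state. Group 10 minus oxidation state 2 gives a d⁸ configuration. A 5d d⁸ ion has a large crystal-field splitting; square planar leaves the high-energy d_{x²−y²} orbital empty and maximises CFSE. → square planar.

[Ni(OH)4]^2-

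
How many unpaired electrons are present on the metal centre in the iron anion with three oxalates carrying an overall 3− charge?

5

Summing ligand charges against the −3 overall charge gives an oxidation state of +3 for iron.
Fe sits in group 8, so the d-electron count is 8 − 3 = 5.
Counting donor atoms: 3×oxalate (bidentate) → 6 donors. Coordination number = 6.
The spin state decides the count: Oxalate is a weak-field ligand for a first-row metal, so the complex is high-spin.
An octahedral high-spin d⁵ ion is t₂g³e_g², giving 5 unpaired electrons.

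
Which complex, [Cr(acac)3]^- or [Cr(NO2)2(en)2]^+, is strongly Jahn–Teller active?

[Cr(acac)3]^-

[Cr(acac)3]^-: Each acetylacetonate is −1; balancing the −1 overall charge requires Cr(II). Cr sits in group 6, so the d-electron count is 6 − 2 = 4. Acetylacetonate is a weak-field ligand for a first-row metal, so the complex is high-spin. The t₂g³e_g¹ (high-spin) configuration has an unevenly filled e_g set; the Jahn–Teller theorem predicts a tetragonal distortion (typically axial elongation) to lift the degeneracy.
[Cr(NO2)2(en)2]^+: Ligand charges: each nitro (N-bound nitrite) is −1; ethylenediamine is neutral. With an overall charge of +1 the chromium centre must be in the +3 oxidation state. Group 6 minus oxidation state 3 gives a d³ configuration. The d³ configuration leaves the e_g set evenly filled (or empty) — no strong Jahn–Teller driving force.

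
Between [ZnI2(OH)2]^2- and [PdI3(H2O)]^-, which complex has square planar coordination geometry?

[PdI3(H2O)]^-

For [ZnI2(OH)2]^2-: Ligand charges: each iodide is −1; each hydroxide is −1. With an overall charge of −2 the zinc centre must be in the +2 oxidation state. Group 12 minus oxidation state 2 gives a d¹⁰ configuration. A d¹⁰ ion has no crystal-field stabilisation preference between square planar and tetrahedral, so four ligands adopt the sterically favoured tetrahedral geometry. → tetrahedral.
For [PdI3(H2O)]^-: Ligand charges: each iodide is −1; water is neutral. With an overall charge of −1 the palladium centre must be in the +2 oxidation state. Group 10 minus oxidation state 2 gives a d⁸ configuration. A 4d d⁸ ion has a large crystal-field splitting; square planar leaves the high-energy d_{x²−y²} orbital empty and maximises CFSE. → square planar.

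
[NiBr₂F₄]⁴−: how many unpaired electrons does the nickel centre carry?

Ligand charges: each bromide is −1; each fluoride is −1. With an overall charge of −4 the nickel centre must be in the +2 oxidation state.
Group 10 minus oxidation state 2 gives a d⁸ configuration.
In an octahedral field the d⁸ configuration is t₂g⁶e_g² (only one arrangement possible), giving 2 unpaired electrons.

2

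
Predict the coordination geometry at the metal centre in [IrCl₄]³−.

Each chloride is −1; balancing the −3 overall charge requires Ir(I).
Ir sits in group 9, so the d-electron count is 9 − 1 = 8.
Coordination number: 4.
A 5d d⁸ ion has a large crystal-field splitting; square planar leaves the high-energy d_{x²−y²} orbital empty and maximises CFSE.

square planar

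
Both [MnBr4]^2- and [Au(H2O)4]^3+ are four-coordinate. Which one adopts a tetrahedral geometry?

[MnBr4]^2-

For [MnBr4]^2-: Summing ligand charges against the −2 overall charge gives an oxidation state of +2 for manganese. Mn sits in group 7, so the d-electron count is 7 − 2 = 5. A high-spin d⁵ ion has zero CFSE in either geometry, so four ligands adopt the sterically favoured tetrahedral geometry. → tetrahedral.
For [Au(H2O)4]^3+: Ligand charges: water is neutral. With an overall charge of +3 the gold centre must be in the +3 oxidation state. Group 11 minus oxidation state 3 gives a d⁸ configuration. A 5d d⁸ ion has a large crystal-field splitting; square planar leaves the high-energy d_{x²−y²} orbital empty and maximises CFSE. → square planar.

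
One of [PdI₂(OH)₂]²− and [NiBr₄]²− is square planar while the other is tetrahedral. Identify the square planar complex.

For [PdI₂(OH)₂]²−: Ligand charges: each iodide is −1; each hydroxide is −1. With an overall charge of −2 the palladium centre must be in the +2 oxidation state. Pd sits in group 10, so the d-electron count is 10 − 2 = 8. A 4d d⁸ ion has a large crystal-field splitting; square planar leaves the high-energy d_{x²−y²} orbital empty and maximises CFSE. → square planar.
For [NiBr₄]²−: Each bromide is −1; balancing the −2 overall charge requires Ni(II). Ni sits in group 10, so the d-electron count is 10 − 2 = 8. Bromide is a weak-field ligand. With weak-field ligands the CFSE gain from square planar is small, so a 3d d⁸ ion takes the sterically preferred tetrahedral geometry. → tetrahedral.

[PdI₂(OH)₂]²−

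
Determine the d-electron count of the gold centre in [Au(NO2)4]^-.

d⁸

Ligand charges: each nitro (N-bound nitrite) is −1. With an overall charge of −1 the gold centre must be in the +3 oxidation state.
Group 11 minus oxidation state 3 gives a d⁸ configuration.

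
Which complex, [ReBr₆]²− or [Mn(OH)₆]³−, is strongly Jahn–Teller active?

[ReBr₆]²−: Ligand charges: each bromide is −1. With an overall charge of −2 the rhenium centre must be in the +4 oxidation state. Group 7 minus oxidation state 4 gives a d³ configuration. The d³ configuration leaves the e_g set evenly filled (or empty) — no strong Jahn–Teller driving force.
[Mn(OH)₆]³−: Ligand charges: each hydroxide is −1. With an overall charge of −3 the manganese centre must be in the +3 oxidation state. Manganese is a group-7 element; Mn(III) is therefore d⁴. Hydroxide is a weak-field ligand for a first-row metal, so the complex is high-spin. The t₂g³e_g¹ (high-spin) configuration has an unevenly filled e_g set; the Jahn–Teller theorem predicts a tetragonal distortion (typically axial elongation) to lift the degeneracy.

[Mn(OH)₆]³−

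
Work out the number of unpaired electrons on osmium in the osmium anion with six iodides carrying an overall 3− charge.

Ligand charges: each iodide is −1. With an overall charge of −3 the osmium centre must be in the +3 oxidation state.
Osmium is a group-8 element; Os(III) is therefore d⁵.
The spin state decides the count: a 5d ion has a large Δₒ and is invariably low-spin.
An octahedral low-spin d⁵ ion is t₂g⁵e_g⁰, giving 1 unpaired electron.

1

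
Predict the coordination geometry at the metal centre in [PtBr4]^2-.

Each bromide is −1; balancing the −2 overall charge requires Pt(II).
Pt sits in group 10, so the d-electron count is 10 − 2 = 8.
With 4 monodentate ligands the coordination number is 4.
A 5d d⁸ ion has a large crystal-field splitting; square planar leaves the high-energy d_{x²−y²} orbital empty and maximises CFSE.

square planar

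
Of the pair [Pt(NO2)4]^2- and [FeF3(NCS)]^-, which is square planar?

[Pt(NO2)4]^2-

For [Pt(NO2)4]^2-: Each nitro (N-bound nitrite) is −1; balancing the −2 overall charge requires Pt(II). Pt sits in group 10, so the d-electron count is 10 − 2 = 8. A 5d d⁸ ion has a large crystal-field splitting; square planar leaves the high-energy d_{x²−y²} orbital empty and maximises CFSE. → square planar.
For [FeF3(NCS)]^-: Ligand charges: each fluoride is −1; each isothiocyanate is −1. With an overall charge of −1 the iron centre must be in the +3 oxidation state. Fe sits in group 8, so the d-electron count is 8 − 3 = 5. A high-spin d⁵ ion has zero CFSE in either geometry, so four ligands adopt the sterically favoured tetrahedral geometry. → tetrahedral.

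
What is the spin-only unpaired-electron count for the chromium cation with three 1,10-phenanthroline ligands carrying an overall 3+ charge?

3 unpaired electrons

Ligand charges: 1,10-phenanthroline is neutral. With an overall charge of +3 the chromium centre must be in the +3 oxidation state.
Group 6 minus oxidation state 3 gives a d³ configuration.
Counting donor atoms: 3×1,10-phenanthroline (bidentate) → 6 donors. Coordination number = 6.
In an octahedral field the d³ configuration is t₂g³e_g⁰ (only one arrangement possible), giving 3 unpaired electrons.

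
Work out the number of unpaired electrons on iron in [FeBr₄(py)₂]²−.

Ligand charges: each bromide is −1; pyridine is neutral. With an overall charge of −2 the iron centre must be in the +2 oxidation state.
Fe sits in group 8, so the d-electron count is 8 − 2 = 6.
The spin state decides the count: Bromide is a weak-field ligand for a first-row metal, so the complex is high-spin.
An octahedral high-spin d⁶ ion is t₂g⁴e_g², giving 4 unpaired electrons.

4 unpaired electrons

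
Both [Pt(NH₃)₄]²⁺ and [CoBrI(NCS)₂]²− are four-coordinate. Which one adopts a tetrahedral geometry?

For [Pt(NH₃)₄]²⁺: Ammonia is neutral; balancing the +2 overall charge requires Pt(II). Group 10 minus oxidation state 2 gives a d⁸ configuration. A 5d d⁸ ion has a large crystal-field splitting; square planar leaves the high-energy d_{x²−y²} orbital empty and maximises CFSE. → square planar.
For [CoBrI(NCS)₂]²−: Ligand charges: each bromide is −1; each iodide is −1; each isothiocyanate is −1. With an overall charge of −2 the cobalt centre must be in the +2 oxidation state. Co sits in group 9, so the d-electron count is 9 − 2 = 7. For a high-spin 3d d⁷ ion with weak-field ligands the small Δₜ gives little square-planar CFSE advantage, so four ligands adopt the sterically favoured tetrahedral geometry. → tetrahedral.

[CoBrI(NCS)₂]²−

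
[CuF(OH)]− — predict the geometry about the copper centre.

Ligand charges: each fluoride is −1; each hydroxide is −1. With an overall charge of −1 the copper centre must be in the +1 oxidation state.
Group 11 minus oxidation state 1 gives a d¹⁰ configuration.
Coordination number: 2.
A d¹⁰ ion with only two ligands adopts a linear arrangement (sp hybridisation; no CFSE preference).

linear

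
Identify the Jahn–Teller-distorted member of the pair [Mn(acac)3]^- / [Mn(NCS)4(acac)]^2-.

[Mn(acac)3]^-: Ligand charges: each acetylacetonate is −1. With an overall charge of −1 the manganese centre must be in the +2 oxidation state. Manganese is a group-7 element; Mn(II) is therefore d⁵. Acetylacetonate is a weak-field ligand for a first-row metal, so the complex is high-spin. The d⁵ configuration leaves the e_g set evenly filled (or empty) — no strong Jahn–Teller driving force.
[Mn(NCS)4(acac)]^2-: Ligand charges: each isothiocyanate is −1; each acetylacetonate is −1. With an overall charge of −2 the manganese centre must be in the +3 oxidation state. Manganese is a group-7 element; Mn(III) is therefore d⁴. Acetylacetonate and isothiocyanate are weak-field ligands for a first-row metal, so the complex is high-spin. The t₂g³e_g¹ (high-spin) configuration has an unevenly filled e_g set; the Jahn–Teller theorem predicts a tetragonal distortion (typically axial elongation) to lift the degeneracy.

[Mn(NCS)4(acac)]^2-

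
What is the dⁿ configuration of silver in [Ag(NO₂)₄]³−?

Summing ligand charges against the −3 overall charge gives an oxidation state of +1 for silver.
Silver is a group-11 element; Ag(I) is therefore d¹⁰.

d10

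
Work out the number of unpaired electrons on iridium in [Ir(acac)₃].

0

Each acetylacetonate is −1; balancing the 0 overall charge requires Ir(III).
Ir sits in group 9, so the d-electron count is 9 − 3 = 6.
Counting donor atoms: 3×acetylacetonate (bidentate) → 6 donors. Coordination number = 6.
The spin state decides the count: a 5d ion has a large Δₒ and is invariably low-spin.
An octahedral low-spin d⁶ ion is t₂g⁶e_g⁰, giving 0 unpaired electrons.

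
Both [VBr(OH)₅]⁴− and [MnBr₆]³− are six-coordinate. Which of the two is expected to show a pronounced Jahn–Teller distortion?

[VBr(OH)₅]⁴−: Summing ligand charges against the −4 overall charge gives an oxidation state of +2 for vanadium. V sits in group 5, so the d-electron count is 5 − 2 = 3. The d³ configuration leaves the e_g set evenly filled (or empty) — no strong Jahn–Teller driving force.
[MnBr₆]³−: Ligand charges: each bromide is −1. With an overall charge of −3 the manganese centre must be in the +3 oxidation state. Group 7 minus oxidation state 3 gives a d⁴ configuration. Bromide is a weak-field ligand for a first-row metal, so the complex is high-spin. The t₂g³e_g¹ (high-spin) configuration has an unevenly filled e_g set; the Jahn–Teller theorem predicts a tetragonal distortion (typically axial elongation) to lift the degeneracy.

[MnBr₆]³−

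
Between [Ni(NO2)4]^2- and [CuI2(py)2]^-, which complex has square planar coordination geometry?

[Ni(NO2)4]^2-

For [Ni(NO2)4]^2-: Summing ligand charges against the −2 overall charge gives an oxidation state of +2 for nickel. Ni sits in group 10, so the d-electron count is 10 − 2 = 8. Nitro (N-bound nitrite) is a strong-field ligand (high in the spectrochemical series). A 3d d⁸ ion with strong-field ligands gains enough CFSE to favour square planar over tetrahedral. → square planar.
For [CuI2(py)2]^-: Each iodide is −1; pyridine is neutral; balancing the −1 overall charge requires Cu(I). Group 11 minus oxidation state 1 gives a d¹⁰ configuration. A d¹⁰ ion has no crystal-field stabilisation preference between square planar and tetrahedral, so four ligands adopt the sterically favoured tetrahedral geometry. → tetrahedral.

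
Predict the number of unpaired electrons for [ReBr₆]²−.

3

Ligand charges: each bromide is −1. With an overall charge of −2 the rhenium centre must be in the +4 oxidation state.
Group 7 minus oxidation state 4 gives a d³ configuration.
In an octahedral field the d³ configuration is t₂g³e_g⁰ (only one arrangement possible), giving 3 unpaired electrons.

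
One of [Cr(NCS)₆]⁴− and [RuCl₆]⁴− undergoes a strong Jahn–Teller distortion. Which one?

[Cr(NCS)₆]⁴−: Ligand charges: each isothiocyanate is −1. With an overall charge of −4 the chromium centre must be in the +2 oxidation state. Cr sits in group 6, so the d-electron count is 6 − 2 = 4. Isothiocyanate is a weak-field ligand for a first-row metal, so the complex is high-spin. The t₂g³e_g¹ (high-spin) configuration has an unevenly filled e_g set; the Jahn–Teller theorem predicts a tetragonal distortion (typically axial elongation) to lift the degeneracy.
[RuCl₆]⁴−: Each chloride is −1; balancing the −4 overall charge requires Ru(II). Group 8 minus oxidation state 2 gives a d⁶ configuration. A 4d ion has a large Δₒ and is invariably low-spin. The d⁶ configuration leaves the e_g set evenly filled (or empty) — no strong Jahn–Teller driving force.

[Cr(NCS)₆]⁴−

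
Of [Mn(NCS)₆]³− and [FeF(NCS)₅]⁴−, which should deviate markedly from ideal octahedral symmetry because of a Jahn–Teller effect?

[Mn(NCS)₆]³−

[Mn(NCS)₆]³−: Summing ligand charges against the −3 overall charge gives an oxidation state of +3 for manganese. Manganese is a group-7 element; Mn(III) is therefore d⁴. Isothiocyanate is a weak-field ligand for a first-row metal, so the complex is high-spin. The t₂g³e_g¹ (high-spin) configuration has an unevenly filled e_g set; the Jahn–Teller theorem predicts a tetragonal distortion (typically axial elongation) to lift the degeneracy.
[FeF(NCS)₅]⁴−: Summing ligand charges against the −4 overall charge gives an oxidation state of +2 for iron. Fe sits in group 8, so the d-electron count is 8 − 2 = 6. Fluoride and isothiocyanate are weak-field ligands for a first-row metal, so the complex is high-spin. The d⁶ configuration leaves the e_g set evenly filled (or empty) — no strong Jahn–Teller driving force.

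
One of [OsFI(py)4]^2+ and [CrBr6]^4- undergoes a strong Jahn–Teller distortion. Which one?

[CrBr6]^4-

[OsFI(py)4]^2+: Each fluoride is −1; each iodide is −1; pyridine is neutral; balancing the +2 overall charge requires Os(IV). Osmium is a group-8 element; Os(IV) is therefore d⁴. A 5d ion has a large Δₒ and is invariably low-spin. The d⁴ configuration leaves the e_g set evenly filled (or empty) — no strong Jahn–Teller driving force.
[CrBr6]^4-: Summing ligand charges against the −4 overall charge gives an oxidation state of +2 for chromium. Group 6 minus oxidation state 2 gives a d⁴ configuration. Bromide is a weak-field ligand for a first-row metal, so the complex is high-spin. The t₂g³e_g¹ (high-spin) configuration has an unevenly filled e_g set; the Jahn–Teller theorem predicts a tetragonal distortion (typically axial elongation) to lift the degeneracy.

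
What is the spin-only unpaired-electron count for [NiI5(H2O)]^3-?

Each iodide is −1; water is neutral; balancing the −3 overall charge requires Ni(II).
Nickel is a group-10 element; Ni(II) is therefore d⁸.
In an octahedral field the d⁸ configuration is t₂g⁶e_g² (only one arrangement possible), giving 2 unpaired electrons.

2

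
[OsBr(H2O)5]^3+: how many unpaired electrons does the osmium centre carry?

2

Each bromide is −1; water is neutral; balancing the +3 overall charge requires Os(IV).
Os sits in group 8, so the d-electron count is 8 − 4 = 4.
The spin state decides the count: a 5d ion has a large Δₒ and is invariably low-spin.
An octahedral low-spin d⁴ ion is t₂g⁴e_g⁰, giving 2 unpaired electrons.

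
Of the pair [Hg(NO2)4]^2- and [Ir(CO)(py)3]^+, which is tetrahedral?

For [Hg(NO2)4]^2-: Summing ligand charges against the −2 overall charge gives an oxidation state of +2 for mercury. Mercury is a group-12 element; Hg(II) is therefore d¹⁰. A d¹⁰ ion has no crystal-field stabilisation preference between square planar and tetrahedral, so four ligands adopt the sterically favoured tetrahedral geometry. → tetrahedral.
For [Ir(CO)(py)3]^+: Summing ligand charges against the +1 overall charge gives an oxidation state of +1 for iridium. Group 9 minus oxidation state 1 gives a d⁸ configuration. A 5d d⁸ ion has a large crystal-field splitting; square planar leaves the high-energy d_{x²−y²} orbital empty and maximises CFSE. → square planar.

[Hg(NO2)4]^2-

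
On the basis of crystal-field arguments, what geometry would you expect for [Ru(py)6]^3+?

Ligand charges: pyridine is neutral. With an overall charge of +3 the ruthenium centre must be in the +3 oxidation state.
Ruthenium is a group-8 element; Ru(III) is therefore d⁵.
With 6 monodentate ligands the coordination number is 6.
Six donors around a single metal centre give an octahedral coordination sphere.

octahedral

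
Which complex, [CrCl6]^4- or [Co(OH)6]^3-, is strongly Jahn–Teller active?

[CrCl6]^4-

[CrCl6]^4-: Ligand charges: each chloride is −1. With an overall charge of −4 the chromium centre must be in the +2 oxidation state. Chromium is a group-6 element; Cr(II) is therefore d⁴. Chloride is a weak-field ligand for a first-row metal, so the complex is high-spin. The t₂g³e_g¹ (high-spin) configuration has an unevenly filled e_g set; the Jahn–Teller theorem predicts a tetragonal distortion (typically axial elongation) to lift the degeneracy.
[Co(OH)6]^3-: Each hydroxide is −1; balancing the −3 overall charge requires Co(III). Cobalt is a group-9 element; Co(III) is therefore d⁶. Co(III) has an exceptionally large octahedral splitting and is low-spin with essentially every ligand except fluoride. The d⁶ configuration leaves the e_g set evenly filled (or empty) — no strong Jahn–Teller driving force.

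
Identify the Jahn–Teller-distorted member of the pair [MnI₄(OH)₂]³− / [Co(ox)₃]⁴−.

[MnI₄(OH)₂]³−

[MnI₄(OH)₂]³−: Each iodide is −1; each hydroxide is −1; balancing the −3 overall charge requires Mn(III). Manganese is a group-7 element; Mn(III) is therefore d⁴. Hydroxide and iodide are weak-field ligands for a first-row metal, so the complex is high-spin. The t₂g³e_g¹ (high-spin) configuration has an unevenly filled e_g set; the Jahn–Teller theorem predicts a tetragonal distortion (typically axial elongation) to lift the degeneracy.
[Co(ox)₃]⁴−: Summing ligand charges against the −4 overall charge gives an oxidation state of +2 for cobalt. Cobalt is a group-9 element; Co(II) is therefore d⁷. Oxalate is a weak-field ligand for a first-row metal, so the complex is high-spin. The d⁷ configuration leaves the e_g set evenly filled (or empty) — no strong Jahn–Teller driving force.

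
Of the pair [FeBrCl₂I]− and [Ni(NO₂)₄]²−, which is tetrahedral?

For [FeBrCl₂I]−: Ligand charges: each bromide is −1; each chloride is −1; each iodide is −1. With an overall charge of −1 the iron centre must be in the +3 oxidation state. Fe sits in group 8, so the d-electron count is 8 − 3 = 5. A high-spin d⁵ ion has zero CFSE in either geometry, so four ligands adopt the sterically favoured tetrahedral geometry. → tetrahedral.
For [Ni(NO₂)₄]²−: Summing ligand charges against the −2 overall charge gives an oxidation state of +2 for nickel. Nickel is a group-10 element; Ni(II) is therefore d⁸. Nitro (N-bound nitrite) is a strong-field ligand (high in the spectrochemical series). A 3d d⁸ ion with strong-field ligands gains enough CFSE to favour square planar over tetrahedral. → square planar.

[FeBrCl₂I]−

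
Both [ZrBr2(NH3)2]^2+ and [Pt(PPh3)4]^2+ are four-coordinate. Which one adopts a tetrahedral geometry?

For [ZrBr2(NH3)2]^2+: Summing ligand charges against the +2 overall charge gives an oxidation state of +4 for zirconium. Group 4 minus oxidation state 4 gives a d⁰ configuration. A d⁰ ion has no crystal-field stabilisation preference between square planar and tetrahedral, so four ligands adopt the sterically favoured tetrahedral geometry. → tetrahedral.
For [Pt(PPh3)4]^2+: Triphenylphosphine is neutral; balancing the +2 overall charge requires Pt(II). Pt sits in group 10, so the d-electron count is 10 − 2 = 8. A 5d d⁸ ion has a large crystal-field splitting; square planar leaves the high-energy d_{x²−y²} orbital empty and maximises CFSE. → square planar.

[ZrBr2(NH3)2]^2+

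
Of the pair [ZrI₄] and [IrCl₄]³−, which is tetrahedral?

For [ZrI₄]: Each iodide is −1; balancing the 0 overall charge requires Zr(IV). Zr sits in group 4, so the d-electron count is 4 − 4 = 0. A d⁰ ion has no crystal-field stabilisation preference between square planar and tetrahedral, so four ligands adopt the sterically favoured tetrahedral geometry. → tetrahedral.
For [IrCl₄]³−: Ligand charges: each chloride is −1. With an overall charge of −3 the iridium centre must be in the +1 oxidation state. Group 9 minus oxidation state 1 gives a d⁸ configuration. A 5d d⁸ ion has a large crystal-field splitting; square planar leaves the high-energy d_{x²−y²} orbital empty and maximises CFSE. → square planar.

[ZrI₄]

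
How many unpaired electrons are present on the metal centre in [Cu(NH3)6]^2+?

1 unpaired electron

Ligand charges: ammonia is neutral. With an overall charge of +2 the copper centre must be in the +2 oxidation state.
Copper is a group-11 element; Cu(II) is therefore d⁹.
In an octahedral field the d⁹ configuration is t₂g⁶e_g³ (only one arrangement possible), giving 1 unpaired electron.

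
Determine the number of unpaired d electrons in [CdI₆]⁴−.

0

Ligand charges: each iodide is −1. With an overall charge of −4 the cadmium centre must be in the +2 oxidation state.
Cd sits in group 12, so the d-electron count is 12 − 2 = 10.
In an octahedral field the d¹⁰ configuration is t₂g⁶e_g⁴, giving 0 unpaired electrons.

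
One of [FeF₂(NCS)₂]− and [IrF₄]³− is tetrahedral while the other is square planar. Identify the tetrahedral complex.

For [FeF₂(NCS)₂]−: Ligand charges: each fluoride is −1; each isothiocyanate is −1. With an overall charge of −1 the iron centre must be in the +3 oxidation state. Group 8 minus oxidation state 3 gives a d⁵ configuration. A high-spin d⁵ ion has zero CFSE in either geometry, so four ligands adopt the sterically favoured tetrahedral geometry. → tetrahedral.
For [IrF₄]³−: Each fluoride is −1; balancing the −3 overall charge requires Ir(I). Iridium is a group-9 element; Ir(I) is therefore d⁸. A 5d d⁸ ion has a large crystal-field splitting; square planar leaves the high-energy d_{x²−y²} orbital empty and maximises CFSE. → square planar.

[FeF₂(NCS)₂]−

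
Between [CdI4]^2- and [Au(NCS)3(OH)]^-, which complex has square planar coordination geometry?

[Au(NCS)3(OH)]^-

For [CdI4]^2-: Summing ligand charges against the −2 overall charge gives an oxidation state of +2 for cadmium. Cd sits in group 12, so the d-electron count is 12 − 2 = 10. A d¹⁰ ion has no crystal-field stabilisation preference between square planar and tetrahedral, so four ligands adopt the sterically favoured tetrahedral geometry. → tetrahedral.
For [Au(NCS)3(OH)]^-: Each isothiocyanate is −1; each hydroxide is −1; balancing the −1 overall charge requires Au(III). Au sits in group 11, so the d-electron count is 11 − 3 = 8. A 5d d⁸ ion has a large crystal-field splitting; square planar leaves the high-energy d_{x²−y²} orbital empty and maximises CFSE. → square planar.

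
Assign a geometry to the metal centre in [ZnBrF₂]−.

trigonal planar

Summing ligand charges against the −1 overall charge gives an oxidation state of +2 for zinc.
Group 12 minus oxidation state 2 gives a d¹⁰ configuration.
Coordination number: 3.
Three ligands around a d¹⁰ centre minimise repulsion in a trigonal-planar arrangement.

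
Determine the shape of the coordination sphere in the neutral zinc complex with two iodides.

linear

Summing ligand charges against the 0 overall charge gives an oxidation state of +2 for zinc.
Zinc is a group-12 element; Zn(II) is therefore d¹⁰.
With 2 monodentate ligands the coordination number is 2.
A d¹⁰ ion with only two ligands adopts a linear arrangement (sp hybridisation; no CFSE preference).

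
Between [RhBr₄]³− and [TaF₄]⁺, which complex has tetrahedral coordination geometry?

For [RhBr₄]³−: Summing ligand charges against the −3 overall charge gives an oxidation state of +1 for rhodium. Group 9 minus oxidation state 1 gives a d⁸ configuration. A 4d d⁸ ion has a large crystal-field splitting; square planar leaves the high-energy d_{x²−y²} orbital empty and maximises CFSE. → square planar.
For [TaF₄]⁺: Ligand charges: each fluoride is −1. With an overall charge of +1 the tantalum centre must be in the +5 oxidation state. Group 5 minus oxidation state 5 gives a d⁰ configuration. A d⁰ ion has no crystal-field stabilisation preference between square planar and tetrahedral, so four ligands adopt the sterically favoured tetrahedral geometry. → tetrahedral.

[TaF₄]⁺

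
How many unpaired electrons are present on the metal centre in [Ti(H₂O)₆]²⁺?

2

Water is neutral; balancing the +2 overall charge requires Ti(II).
Titanium is a group-4 element; Ti(II) is therefore d².
In an octahedral field the d² configuration is t₂g²e_g⁰ (only one arrangement possible), giving 2 unpaired electrons.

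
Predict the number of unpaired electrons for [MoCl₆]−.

Ligand charges: each chloride is −1. With an overall charge of −1 the molybdenum centre must be in the +5 oxidation state.
Mo sits in group 6, so the d-electron count is 6 − 5 = 1.
In an octahedral field the d¹ configuration is t₂g¹e_g⁰ (only one arrangement possible), giving 1 unpaired electron.

1 unpaired electron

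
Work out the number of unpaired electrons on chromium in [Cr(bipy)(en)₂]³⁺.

3

2,2′-bipyridine is neutral; ethylenediamine is neutral; balancing the +3 overall charge requires Cr(III).
Chromium is a group-6 element; Cr(III) is therefore d³.
Counting donor atoms: 1×2,2′-bipyridine (bidentate) → 2 donors; 2×ethylenediamine (bidentate) → 4 donors. Coordination number = 6.
In an octahedral field the d³ configuration is t₂g³e_g⁰ (only one arrangement possible), giving 3 unpaired electrons.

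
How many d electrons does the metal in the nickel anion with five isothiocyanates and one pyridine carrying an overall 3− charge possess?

d⁸

Each isothiocyanate is −1; pyridine is neutral; balancing the −3 overall charge requires Ni(II).
Ni sits in group 10, so the d-electron count is 10 − 2 = 8.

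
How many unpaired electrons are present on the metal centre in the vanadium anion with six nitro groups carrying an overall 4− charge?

3 unpaired electrons

Each nitro (N-bound nitrite) is −1; balancing the −4 overall charge requires V(II).
Group 5 minus oxidation state 2 gives a d³ configuration.
In an octahedral field the d³ configuration is t₂g³e_g⁰ (only one arrangement possible), giving 3 unpaired electrons.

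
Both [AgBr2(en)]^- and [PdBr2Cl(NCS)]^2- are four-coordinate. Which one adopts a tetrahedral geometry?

[AgBr2(en)]^-

For [AgBr2(en)]^-: Ligand charges: each bromide is −1; ethylenediamine is neutral. With an overall charge of −1 the silver centre must be in the +1 oxidation state. Ag sits in group 11, so the d-electron count is 11 − 1 = 10. A d¹⁰ ion has no crystal-field stabilisation preference between square planar and tetrahedral, so four ligands adopt the sterically favoured tetrahedral geometry. → tetrahedral.
For [PdBr2Cl(NCS)]^2-: Ligand charges: each bromide is −1; each chloride is −1; each isothiocyanate is −1. With an overall charge of −2 the palladium centre must be in the +2 oxidation state. Palladium is a group-10 element; Pd(II) is therefore d⁸. A 4d d⁸ ion has a large crystal-field splitting; square planar leaves the high-energy d_{x²−y²} orbital empty and maximises CFSE. → square planar.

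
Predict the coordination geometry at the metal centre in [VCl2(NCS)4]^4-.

Summing ligand charges against the −4 overall charge gives an oxidation state of +2 for vanadium.
Group 5 minus oxidation state 2 gives a d³ configuration.
Coordination number: 6.
Six donors around a single metal centre give an octahedral coordination sphere.

octahedral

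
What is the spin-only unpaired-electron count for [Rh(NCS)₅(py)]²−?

Summing ligand charges against the −2 overall charge gives an oxidation state of +3 for rhodium.
Rh sits in group 9, so the d-electron count is 9 − 3 = 6.
The spin state decides the count: a 4d ion has a large Δₒ and is invariably low-spin.
An octahedral low-spin d⁶ ion is t₂g⁶e_g⁰, giving 0 unpaired electrons.

0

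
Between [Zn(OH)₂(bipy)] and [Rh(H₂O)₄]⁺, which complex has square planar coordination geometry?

For [Zn(OH)₂(bipy)]: Ligand charges: each hydroxide is −1; 2,2′-bipyridine is neutral. With an overall charge of 0 the zinc centre must be in the +2 oxidation state. Group 12 minus oxidation state 2 gives a d¹⁰ configuration. A d¹⁰ ion has no crystal-field stabilisation preference between square planar and tetrahedral, so four ligands adopt the sterically favoured tetrahedral geometry. → tetrahedral.
For [Rh(H₂O)₄]⁺: Ligand charges: water is neutral. With an overall charge of +1 the rhodium centre must be in the +1 oxidation state. Rh sits in group 9, so the d-electron count is 9 − 1 = 8. A 4d d⁸ ion has a large crystal-field splitting; square planar leaves the high-energy d_{x²−y²} orbital empty and maximises CFSE. → square planar.

[Rh(H₂O)₄]⁺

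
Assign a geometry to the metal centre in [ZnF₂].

Each fluoride is −1; balancing the 0 overall charge requires Zn(II).
Zinc is a group-12 element; Zn(II) is therefore d¹⁰.
Coordination number: 2.
A d¹⁰ ion with only two ligands adopts a linear arrangement (sp hybridisation; no CFSE preference).

linear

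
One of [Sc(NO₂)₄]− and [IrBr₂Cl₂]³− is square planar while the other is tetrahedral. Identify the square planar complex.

For [Sc(NO₂)₄]−: Summing ligand charges against the −1 overall charge gives an oxidation state of +3 for scandium. Scandium is a group-3 element; Sc(III) is therefore d⁰. A d⁰ ion has no crystal-field stabilisation preference between square planar and tetrahedral, so four ligands adopt the sterically favoured tetrahedral geometry. → tetrahedral.
For [IrBr₂Cl₂]³−: Ligand charges: each bromide is −1; each chloride is −1. With an overall charge of −3 the iridium centre must be in the +1 oxidation state. Iridium is a group-9 element; Ir(I) is therefore d⁸. A 5d d⁸ ion has a large crystal-field splitting; square planar leaves the high-energy d_{x²−y²} orbital empty and maximises CFSE. → square planar.

[IrBr₂Cl₂]³−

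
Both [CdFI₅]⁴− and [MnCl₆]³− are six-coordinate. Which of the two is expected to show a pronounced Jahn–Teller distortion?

[CdFI₅]⁴−: Each fluoride is −1; each iodide is −1; balancing the −4 overall charge requires Cd(II). Group 12 minus oxidation state 2 gives a d¹⁰ configuration. The d¹⁰ configuration leaves the e_g set evenly filled (or empty) — no strong Jahn–Teller driving force.
[MnCl₆]³−: Ligand charges: each chloride is −1. With an overall charge of −3 the manganese centre must be in the +3 oxidation state. Group 7 minus oxidation state 3 gives a d⁴ configuration. Chloride is a weak-field ligand for a first-row metal, so the complex is high-spin. The t₂g³e_g¹ (high-spin) configuration has an unevenly filled e_g set; the Jahn–Teller theorem predicts a tetragonal distortion (typically axial elongation) to lift the degeneracy.

[MnCl₆]³−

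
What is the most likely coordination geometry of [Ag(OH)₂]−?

linear

Each hydroxide is −1; balancing the −1 overall charge requires Ag(I).
Ag sits in group 11, so the d-electron count is 11 − 1 = 10.
Coordination number: 2.
A d¹⁰ ion with only two ligands adopts a linear arrangement (sp hybridisation; no CFSE preference).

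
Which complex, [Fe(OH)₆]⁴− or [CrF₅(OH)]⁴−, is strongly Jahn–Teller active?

[CrF₅(OH)]⁴−

[Fe(OH)₆]⁴−: Each hydroxide is −1; balancing the −4 overall charge requires Fe(II). Fe sits in group 8, so the d-electron count is 8 − 2 = 6. Hydroxide is a weak-field ligand for a first-row metal, so the complex is high-spin. The d⁶ configuration leaves the e_g set evenly filled (or empty) — no strong Jahn–Teller driving force.
[CrF₅(OH)]⁴−: Ligand charges: each fluoride is −1; each hydroxide is −1. With an overall charge of −4 the chromium centre must be in the +2 oxidation state. Cr sits in group 6, so the d-electron count is 6 − 2 = 4. Fluoride and hydroxide are weak-field ligands for a first-row metal, so the complex is high-spin. The t₂g³e_g¹ (high-spin) configuration has an unevenly filled e_g set; the Jahn–Teller theorem predicts a tetragonal distortion (typically axial elongation) to lift the degeneracy.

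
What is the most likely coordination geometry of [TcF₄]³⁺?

tetrahedral

Summing ligand charges against the +3 overall charge gives an oxidation state of +7 for technetium.
Group 7 minus oxidation state 7 gives a d⁰ configuration.
Coordination number: 4.
A d⁰ ion has no crystal-field stabilisation preference between square planar and tetrahedral, so four ligands adopt the sterically favoured tetrahedral geometry.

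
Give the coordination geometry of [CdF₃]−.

Summing ligand charges against the −1 overall charge gives an oxidation state of +2 for cadmium.
Cadmium is a group-12 element; Cd(II) is therefore d¹⁰.
Coordination number: 3.
Three ligands around a d¹⁰ centre minimise repulsion in a trigonal-planar arrangement.

trigonal planar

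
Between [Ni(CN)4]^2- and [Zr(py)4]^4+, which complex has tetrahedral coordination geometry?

For [Ni(CN)4]^2-: Each cyanide is −1; balancing the −2 overall charge requires Ni(II). Nickel is a group-10 element; Ni(II) is therefore d⁸. Cyanide is a strong-field ligand (high in the spectrochemical series). A 3d d⁸ ion with strong-field ligands gains enough CFSE to favour square planar over tetrahedral. → square planar.
For [Zr(py)4]^4+: Summing ligand charges against the +4 overall charge gives an oxidation state of +4 for zirconium. Zr sits in group 4, so the d-electron count is 4 − 4 = 0. A d⁰ ion has no crystal-field stabilisation preference between square planar and tetrahedral, so four ligands adopt the sterically favoured tetrahedral geometry. → tetrahedral.

[Zr(py)4]^4+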